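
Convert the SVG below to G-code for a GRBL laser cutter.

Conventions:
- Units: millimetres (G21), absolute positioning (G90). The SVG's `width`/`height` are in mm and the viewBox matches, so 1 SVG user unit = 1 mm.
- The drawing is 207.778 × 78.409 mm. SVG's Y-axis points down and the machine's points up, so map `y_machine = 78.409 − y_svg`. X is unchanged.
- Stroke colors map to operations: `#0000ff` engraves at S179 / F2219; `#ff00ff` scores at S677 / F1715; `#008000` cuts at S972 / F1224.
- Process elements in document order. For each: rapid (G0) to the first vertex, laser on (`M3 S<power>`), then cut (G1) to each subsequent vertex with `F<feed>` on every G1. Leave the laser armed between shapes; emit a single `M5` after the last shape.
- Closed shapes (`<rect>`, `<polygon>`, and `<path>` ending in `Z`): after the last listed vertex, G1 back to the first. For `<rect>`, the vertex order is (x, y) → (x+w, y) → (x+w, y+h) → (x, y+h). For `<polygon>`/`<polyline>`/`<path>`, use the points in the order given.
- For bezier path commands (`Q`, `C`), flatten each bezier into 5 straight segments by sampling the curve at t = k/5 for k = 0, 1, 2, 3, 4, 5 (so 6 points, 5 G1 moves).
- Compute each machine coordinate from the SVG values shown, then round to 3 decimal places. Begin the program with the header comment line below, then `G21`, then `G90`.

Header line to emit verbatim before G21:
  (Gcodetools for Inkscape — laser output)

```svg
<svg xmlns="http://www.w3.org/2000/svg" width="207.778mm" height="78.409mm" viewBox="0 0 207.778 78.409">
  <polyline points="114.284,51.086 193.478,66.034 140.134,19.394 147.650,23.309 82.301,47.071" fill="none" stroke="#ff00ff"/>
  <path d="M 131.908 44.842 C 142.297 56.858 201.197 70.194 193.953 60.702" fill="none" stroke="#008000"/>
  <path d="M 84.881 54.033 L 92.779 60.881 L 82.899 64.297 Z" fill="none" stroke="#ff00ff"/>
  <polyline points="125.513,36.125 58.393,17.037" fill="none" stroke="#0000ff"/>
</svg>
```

(Gcodetools for Inkscape — laser output)
G21
G90
G0 X114.284 Y27.323
M3 S677
G1 X193.478 Y12.375 F1715
G1 X140.134 Y59.015 F1715
G1 X147.650 Y55.100 F1715
G1 X82.301 Y31.338 F1715
G0 X131.908 Y33.567
M3 S972
G1 X143.045 Y26.392 F1224
G1 X160.322 Y20.060 F1224
G1 X178.235 Y15.729 F1224
G1 X191.279 Y14.558 F1224
G1 X193.953 Y17.707 F1224
G0 X84.881 Y24.376
M3 S677
G1 X92.779 Y17.528 F1715
G1 X82.899 Y14.112 F1715
G1 X84.881 Y24.376 F1715
G0 X125.513 Y42.284
M3 S179
G1 X58.393 Y61.372 F2219
M5

1 u = 1 mm; y_m = 78.409 − y.

[1] `<polyline>` open polyline, #ff00ff→score S677 F1715: (114.284,27.323) → (193.478,12.375) → (140.134,59.015) → (147.650,55.100) → (82.301,31.338)

[2] `<path>` cubic bezier, #008000→cut S972 F1224: (131.908,33.567) → (143.045,26.392) → (160.322,20.060) → (178.235,15.729) → (191.279,14.558) → (193.953,17.707)

[3] `<path>` regular polygon, #ff00ff→score S677 F1715: (84.881,24.376) → (92.779,17.528) → (82.899,14.112) → (84.881,24.376) (closed)

[4] `<polyline>` line segment, #0000ff→engrave S179 F2219: (125.513,42.284) → (58.393,61.372)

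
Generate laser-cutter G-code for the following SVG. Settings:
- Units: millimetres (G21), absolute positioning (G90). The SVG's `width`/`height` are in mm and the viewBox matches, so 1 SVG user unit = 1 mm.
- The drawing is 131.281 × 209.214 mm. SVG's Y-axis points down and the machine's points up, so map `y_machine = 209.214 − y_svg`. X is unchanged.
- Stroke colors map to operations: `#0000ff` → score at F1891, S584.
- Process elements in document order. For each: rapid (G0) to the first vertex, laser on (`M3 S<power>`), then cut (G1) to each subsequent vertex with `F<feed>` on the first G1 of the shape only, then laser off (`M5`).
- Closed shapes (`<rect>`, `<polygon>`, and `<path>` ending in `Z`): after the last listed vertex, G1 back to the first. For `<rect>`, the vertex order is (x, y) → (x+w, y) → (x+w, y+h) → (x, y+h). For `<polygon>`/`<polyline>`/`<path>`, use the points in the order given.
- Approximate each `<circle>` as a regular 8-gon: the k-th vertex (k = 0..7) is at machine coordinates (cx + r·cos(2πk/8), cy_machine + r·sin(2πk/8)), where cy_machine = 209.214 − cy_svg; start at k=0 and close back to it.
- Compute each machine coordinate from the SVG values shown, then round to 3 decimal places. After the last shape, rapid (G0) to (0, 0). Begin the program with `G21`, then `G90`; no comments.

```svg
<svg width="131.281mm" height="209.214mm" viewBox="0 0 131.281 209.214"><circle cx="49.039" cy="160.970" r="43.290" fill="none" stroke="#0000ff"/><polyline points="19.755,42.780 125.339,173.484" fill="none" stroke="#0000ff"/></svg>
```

G21
G90
G0 X92.329 Y48.244
M3 S584
G1 X79.650 Y78.855 F1891
G1 X49.039 Y91.534
G1 X18.428 Y78.855
G1 X5.749 Y48.244
G1 X18.428 Y17.633
G1 X49.039 Y4.954
G1 X79.650 Y17.633
G1 X92.329 Y48.244
M5
G0 X19.755 Y166.434
M3 S584
G1 X125.339 Y35.730 F1891
M5
G0 X0.000 Y0.000

viewBox `0 0 131.281 209.214` with mm width/height → 1 unit = 1 mm. Flip: y_m = 209.214 − y_svg.

**Shape 1** — `<circle>` circle, stroke `#0000ff` → score (S584, F1891). Machine vertices: (92.329,48.244) → (79.650,78.855) → (49.039,91.534) → (18.428,78.855) → (5.749,48.244) → (18.428,17.633) → (49.039,4.954) → (79.650,17.633) → (92.329,48.244). Closed: final G1 returns to the first vertex.

**Shape 2** — `<polyline>` line segment, stroke `#0000ff` → score (S584, F1891). Machine vertices: (19.755,166.434) → (125.339,35.730). Open path.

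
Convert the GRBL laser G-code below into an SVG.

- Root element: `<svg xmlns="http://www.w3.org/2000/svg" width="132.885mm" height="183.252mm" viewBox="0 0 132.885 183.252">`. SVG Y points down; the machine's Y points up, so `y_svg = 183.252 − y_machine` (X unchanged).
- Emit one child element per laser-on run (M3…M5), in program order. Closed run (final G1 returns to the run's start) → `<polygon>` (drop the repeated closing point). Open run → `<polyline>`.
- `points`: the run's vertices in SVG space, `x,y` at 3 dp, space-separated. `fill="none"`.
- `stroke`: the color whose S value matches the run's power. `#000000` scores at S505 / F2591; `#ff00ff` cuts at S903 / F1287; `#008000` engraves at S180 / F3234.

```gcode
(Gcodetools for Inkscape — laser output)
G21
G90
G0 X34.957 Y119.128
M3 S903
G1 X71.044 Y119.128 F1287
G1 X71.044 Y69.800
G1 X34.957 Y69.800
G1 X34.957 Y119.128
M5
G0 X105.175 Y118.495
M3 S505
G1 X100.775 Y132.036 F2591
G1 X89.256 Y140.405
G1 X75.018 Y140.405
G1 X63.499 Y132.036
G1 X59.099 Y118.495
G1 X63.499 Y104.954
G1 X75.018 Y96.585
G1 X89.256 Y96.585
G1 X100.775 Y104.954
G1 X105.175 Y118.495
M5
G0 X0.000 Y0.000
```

Each laser-on run becomes one SVG element. Flip Y back into SVG space with y_svg = 183.252 − y_machine.

Run 1: the run's S903 means `#ff00ff` (cut). The run returns to its start, so emit a `<polygon>` with points (Y-flipped): 34.957,64.124 71.044,64.124 71.044,113.452 34.957,113.452.

Run 2: S505 ⇒ score layer `#000000`. The run returns to its start, so emit a `<polygon>` with points (Y-flipped): 105.175,64.757 100.775,51.216 89.256,42.847 75.018,42.847 63.499,51.216 59.099,64.757 63.499,78.298 75.018,86.667 89.256,86.667 100.775,78.298.

<svg xmlns="http://www.w3.org/2000/svg" width="132.885mm" height="183.252mm" viewBox="0 0 132.885 183.252">
  <polygon points="34.957,64.124 71.044,64.124 71.044,113.452 34.957,113.452" fill="none" stroke="#ff00ff"/>
  <polygon points="105.175,64.757 100.775,51.216 89.256,42.847 75.018,42.847 63.499,51.216 59.099,64.757 63.499,78.298 75.018,86.667 89.256,86.667 100.775,78.298" fill="none" stroke="#000000"/>
</svg>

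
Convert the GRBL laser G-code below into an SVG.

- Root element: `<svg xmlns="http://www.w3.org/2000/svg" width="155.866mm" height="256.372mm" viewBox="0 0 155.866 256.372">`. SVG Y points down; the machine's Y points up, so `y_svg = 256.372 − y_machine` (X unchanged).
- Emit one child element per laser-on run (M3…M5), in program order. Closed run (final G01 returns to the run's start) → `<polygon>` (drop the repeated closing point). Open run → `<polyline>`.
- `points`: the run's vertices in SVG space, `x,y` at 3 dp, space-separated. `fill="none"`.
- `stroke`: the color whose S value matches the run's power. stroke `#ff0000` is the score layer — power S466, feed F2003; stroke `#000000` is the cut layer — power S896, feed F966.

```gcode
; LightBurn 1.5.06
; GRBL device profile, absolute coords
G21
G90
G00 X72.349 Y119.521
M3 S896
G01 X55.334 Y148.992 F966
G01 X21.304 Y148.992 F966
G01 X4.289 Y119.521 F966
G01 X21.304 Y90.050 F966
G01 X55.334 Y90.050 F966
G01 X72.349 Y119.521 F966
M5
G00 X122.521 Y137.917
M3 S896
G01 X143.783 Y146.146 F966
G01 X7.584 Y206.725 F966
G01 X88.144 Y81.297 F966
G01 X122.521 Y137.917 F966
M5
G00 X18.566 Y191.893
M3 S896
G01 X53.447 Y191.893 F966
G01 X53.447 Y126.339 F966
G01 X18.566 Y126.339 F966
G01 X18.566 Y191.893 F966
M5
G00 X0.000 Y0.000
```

Machine Y-up, SVG Y-down with viewBox height 256.372, so y_svg = 256.372 − y_machine; X carries over. Every run uses S896, so all elements get stroke `#000000` (cut).

Run 1: The run returns to its start, so emit a `<polygon>` with points (Y-flipped): 72.349,136.851 55.334,107.380 21.304,107.380 4.289,136.851 21.304,166.322 55.334,166.322.

Run 2: The run returns to its start, so emit a `<polygon>` with points (Y-flipped): 122.521,118.455 143.783,110.226 7.584,49.647 88.144,175.075.

Run 3: The run returns to its start, so emit a `<polygon>` with points (Y-flipped): 18.566,64.479 53.447,64.479 53.447,130.033 18.566,130.033.

<svg xmlns="http://www.w3.org/2000/svg" width="155.866mm" height="256.372mm" viewBox="0 0 155.866 256.372">
  <polygon points="72.349,136.851 55.334,107.380 21.304,107.380 4.289,136.851 21.304,166.322 55.334,166.322" fill="none" stroke="#000000"/>
  <polygon points="122.521,118.455 143.783,110.226 7.584,49.647 88.144,175.075" fill="none" stroke="#000000"/>
  <polygon points="18.566,64.479 53.447,64.479 53.447,130.033 18.566,130.033" fill="none" stroke="#000000"/>
</svg>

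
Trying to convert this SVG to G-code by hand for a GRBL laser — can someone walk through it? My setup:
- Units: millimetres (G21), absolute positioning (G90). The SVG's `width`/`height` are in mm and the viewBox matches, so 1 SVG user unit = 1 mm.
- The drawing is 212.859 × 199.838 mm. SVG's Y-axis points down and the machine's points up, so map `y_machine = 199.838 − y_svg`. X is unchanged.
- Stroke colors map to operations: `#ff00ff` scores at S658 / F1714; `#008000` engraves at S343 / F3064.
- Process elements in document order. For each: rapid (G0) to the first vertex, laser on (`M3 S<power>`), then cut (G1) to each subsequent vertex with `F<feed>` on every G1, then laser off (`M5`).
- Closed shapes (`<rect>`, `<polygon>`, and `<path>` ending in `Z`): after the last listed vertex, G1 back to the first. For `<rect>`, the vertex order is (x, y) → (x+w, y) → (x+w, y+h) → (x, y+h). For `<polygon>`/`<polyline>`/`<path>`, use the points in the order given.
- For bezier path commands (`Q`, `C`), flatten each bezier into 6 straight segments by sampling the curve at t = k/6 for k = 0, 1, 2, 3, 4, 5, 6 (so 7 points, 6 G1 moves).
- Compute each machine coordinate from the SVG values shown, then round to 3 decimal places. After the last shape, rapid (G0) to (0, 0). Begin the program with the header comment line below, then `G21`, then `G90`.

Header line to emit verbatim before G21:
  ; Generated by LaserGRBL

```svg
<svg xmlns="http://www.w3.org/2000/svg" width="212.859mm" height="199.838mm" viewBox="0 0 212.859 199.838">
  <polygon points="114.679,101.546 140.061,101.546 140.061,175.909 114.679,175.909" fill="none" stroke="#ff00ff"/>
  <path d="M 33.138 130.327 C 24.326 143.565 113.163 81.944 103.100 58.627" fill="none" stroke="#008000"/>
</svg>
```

1 u = 1 mm; y_m = 199.838 − y.

[1] `<polygon>` rectangle, #ff00ff→score S658 F1714: (114.679,98.292) → (140.061,98.292) → (140.061,23.929) → (114.679,23.929) → (114.679,98.292) (closed)

[2] `<path>` cubic bezier, #008000→engrave S343 F3064: (33.138,69.511) → (35.959,68.606) → (49.596,77.035) → (68.588,91.653) → (87.476,109.317) → (100.800,126.884) → (103.100,141.211)

; Generated by LaserGRBL
G21
G90
G0 X114.679 Y98.292
M3 S658
G1 X140.061 Y98.292 F1714
G1 X140.061 Y23.929 F1714
G1 X114.679 Y23.929 F1714
G1 X114.679 Y98.292 F1714
M5
G0 X33.138 Y69.511
M3 S343
G1 X35.959 Y68.606 F3064
G1 X49.596 Y77.035 F3064
G1 X68.588 Y91.653 F3064
G1 X87.476 Y109.317 F3064
G1 X100.800 Y126.884 F3064
G1 X103.100 Y141.211 F3064
M5
G0 X0.000 Y0.000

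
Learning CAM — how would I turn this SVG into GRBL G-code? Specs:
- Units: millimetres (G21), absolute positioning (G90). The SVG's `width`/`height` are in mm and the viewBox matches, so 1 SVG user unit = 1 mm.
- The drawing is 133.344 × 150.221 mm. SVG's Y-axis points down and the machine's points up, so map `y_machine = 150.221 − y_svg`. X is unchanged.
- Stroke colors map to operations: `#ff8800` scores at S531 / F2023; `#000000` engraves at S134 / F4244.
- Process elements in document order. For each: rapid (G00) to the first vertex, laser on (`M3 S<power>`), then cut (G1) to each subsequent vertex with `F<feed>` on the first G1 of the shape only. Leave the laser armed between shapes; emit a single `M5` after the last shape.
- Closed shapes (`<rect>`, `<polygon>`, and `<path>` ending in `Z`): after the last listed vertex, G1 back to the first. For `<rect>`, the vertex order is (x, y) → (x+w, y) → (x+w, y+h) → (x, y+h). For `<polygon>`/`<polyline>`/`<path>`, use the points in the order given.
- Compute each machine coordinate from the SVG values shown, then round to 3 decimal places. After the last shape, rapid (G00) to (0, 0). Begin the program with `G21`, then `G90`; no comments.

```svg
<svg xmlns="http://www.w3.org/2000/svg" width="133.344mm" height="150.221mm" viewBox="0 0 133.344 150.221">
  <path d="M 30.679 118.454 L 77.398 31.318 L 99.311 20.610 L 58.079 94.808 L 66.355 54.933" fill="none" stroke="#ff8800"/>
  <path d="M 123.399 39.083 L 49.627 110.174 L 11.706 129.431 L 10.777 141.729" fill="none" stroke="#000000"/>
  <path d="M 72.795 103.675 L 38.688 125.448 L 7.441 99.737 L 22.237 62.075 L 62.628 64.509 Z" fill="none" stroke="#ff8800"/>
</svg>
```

viewBox `0 0 133.344 150.221` with mm width/height → 1 unit = 1 mm. Flip: y_m = 150.221 − y_svg.

**Shape 1** — `<path>` open polyline, stroke `#ff8800` → score (S531, F2023). Machine vertices: (30.679,31.767) → (77.398,118.903) → (99.311,129.611) → (58.079,55.413) → (66.355,95.288). Open path.

**Shape 2** — `<path>` open polyline, stroke `#000000` → engrave (S134, F4244). Machine vertices: (123.399,111.138) → (49.627,40.047) → (11.706,20.790) → (10.777,8.492). Open path.

**Shape 3** — `<path>` regular polygon, stroke `#ff8800` → score (S531, F2023). Machine vertices: (72.795,46.546) → (38.688,24.773) → (7.441,50.484) → (22.237,88.146) → (62.628,85.712) → (72.795,46.546). Closed: final G1 returns to the first vertex.

G21
G90
G00 X30.679 Y31.767
M3 S531
G1 X77.398 Y118.903 F2023
G1 X99.311 Y129.611
G1 X58.079 Y55.413
G1 X66.355 Y95.288
G00 X123.399 Y111.138
M3 S134
G1 X49.627 Y40.047 F4244
G1 X11.706 Y20.790
G1 X10.777 Y8.492
G00 X72.795 Y46.546
M3 S531
G1 X38.688 Y24.773 F2023
G1 X7.441 Y50.484
G1 X22.237 Y88.146
G1 X62.628 Y85.712
G1 X72.795 Y46.546
M5
G00 X0.000 Y0.000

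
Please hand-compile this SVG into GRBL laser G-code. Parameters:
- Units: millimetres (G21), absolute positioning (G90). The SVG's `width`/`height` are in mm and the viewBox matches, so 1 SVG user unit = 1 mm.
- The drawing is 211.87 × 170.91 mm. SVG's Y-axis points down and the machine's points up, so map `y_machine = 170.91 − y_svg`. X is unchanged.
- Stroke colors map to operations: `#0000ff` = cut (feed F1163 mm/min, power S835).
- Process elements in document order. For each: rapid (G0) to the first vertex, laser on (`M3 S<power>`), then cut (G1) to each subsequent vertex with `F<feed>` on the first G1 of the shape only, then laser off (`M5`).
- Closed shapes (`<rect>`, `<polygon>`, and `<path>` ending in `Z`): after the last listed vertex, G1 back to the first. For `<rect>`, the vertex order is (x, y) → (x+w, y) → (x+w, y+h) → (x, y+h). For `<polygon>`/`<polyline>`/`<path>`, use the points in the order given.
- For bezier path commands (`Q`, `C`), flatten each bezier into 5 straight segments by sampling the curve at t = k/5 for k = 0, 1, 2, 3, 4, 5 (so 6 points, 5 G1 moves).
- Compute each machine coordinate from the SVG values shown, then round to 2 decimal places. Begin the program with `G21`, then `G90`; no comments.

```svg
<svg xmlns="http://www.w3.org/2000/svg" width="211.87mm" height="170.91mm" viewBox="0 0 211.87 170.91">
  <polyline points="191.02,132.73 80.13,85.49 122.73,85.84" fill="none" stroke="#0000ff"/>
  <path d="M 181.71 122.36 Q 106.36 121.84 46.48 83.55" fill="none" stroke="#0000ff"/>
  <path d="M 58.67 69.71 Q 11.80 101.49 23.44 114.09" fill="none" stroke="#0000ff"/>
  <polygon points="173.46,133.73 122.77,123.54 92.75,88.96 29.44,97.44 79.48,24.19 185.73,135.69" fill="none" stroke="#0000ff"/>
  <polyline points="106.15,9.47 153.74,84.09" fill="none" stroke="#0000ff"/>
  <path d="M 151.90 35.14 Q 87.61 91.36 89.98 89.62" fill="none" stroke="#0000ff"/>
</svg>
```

G21
G90
G0 X191.02 Y38.18
M3 S835
G1 X80.13 Y85.42 F1163
G1 X122.73 Y85.07
M5
G0 X181.71 Y48.55
M3 S835
G1 X152.19 Y50.27 F1163
G1 X123.91 Y55.01
G1 X96.86 Y62.77
G1 X71.05 Y73.55
G1 X46.48 Y87.36
M5
G0 X58.67 Y101.20
M3 S835
G1 X42.26 Y89.26 F1163
G1 X30.54 Y78.84
G1 X23.49 Y69.97
G1 X21.12 Y62.63
G1 X23.44 Y56.82
M5
G0 X173.46 Y37.18
M3 S835
G1 X122.77 Y47.37 F1163
G1 X92.75 Y81.95
G1 X29.44 Y73.47
G1 X79.48 Y146.72
G1 X185.73 Y35.22
G1 X173.46 Y37.18
M5
G0 X106.15 Y161.44
M3 S835
G1 X153.74 Y86.82 F1163
M5
G0 X151.90 Y135.77
M3 S835
G1 X128.85 Y115.60 F1163
G1 X111.13 Y100.07
G1 X98.75 Y89.17
G1 X91.70 Y82.91
G1 X89.98 Y81.29
M5

viewBox `0 0 211.87 170.91` with mm width/height → 1 unit = 1 mm. Flip: y_m = 170.91 − y_svg.

**Shape 1** — `<polyline>` open polyline, stroke `#0000ff` → cut (S835, F1163). Machine vertices: (191.02,38.18) → (80.13,85.42) → (122.73,85.07). Open path.

**Shape 2** — `<path>` quadratic bezier, stroke `#0000ff` → cut (S835, F1163). Control points (SVG): P0=(181.71,122.36), P1=(106.36,121.84), P2=(46.48,83.55); sampled at t=k/5. Machine vertices: (181.71,48.55) → (152.19,50.27) → (123.91,55.01) → (96.86,62.77) → (71.05,73.55) → (46.48,87.36). Open path.

**Shape 3** — `<path>` quadratic bezier, stroke `#0000ff` → cut (S835, F1163). Control points (SVG): P0=(58.67,69.71), P1=(11.80,101.49), P2=(23.44,114.09); sampled at t=k/5. Machine vertices: (58.67,101.20) → (42.26,89.26) → (30.54,78.84) → (23.49,69.97) → (21.12,62.63) → (23.44,56.82). Open path.

**Shape 4** — `<polygon>` closed polygon, stroke `#0000ff` → cut (S835, F1163). Machine vertices: (173.46,37.18) → (122.77,47.37) → (92.75,81.95) → (29.44,73.47) → (79.48,146.72) → (185.73,35.22) → (173.46,37.18). Closed: final G1 returns to the first vertex.

**Shape 5** — `<polyline>` line segment, stroke `#0000ff` → cut (S835, F1163). Machine vertices: (106.15,161.44) → (153.74,86.82). Open path.

**Shape 6** — `<path>` quadratic bezier, stroke `#0000ff` → cut (S835, F1163). Control points (SVG): P0=(151.90,35.14), P1=(87.61,91.36), P2=(89.98,89.62); sampled at t=k/5. Machine vertices: (151.90,135.77) → (128.85,115.60) → (111.13,100.07) → (98.75,89.17) → (91.70,82.91) → (89.98,81.29). Open path.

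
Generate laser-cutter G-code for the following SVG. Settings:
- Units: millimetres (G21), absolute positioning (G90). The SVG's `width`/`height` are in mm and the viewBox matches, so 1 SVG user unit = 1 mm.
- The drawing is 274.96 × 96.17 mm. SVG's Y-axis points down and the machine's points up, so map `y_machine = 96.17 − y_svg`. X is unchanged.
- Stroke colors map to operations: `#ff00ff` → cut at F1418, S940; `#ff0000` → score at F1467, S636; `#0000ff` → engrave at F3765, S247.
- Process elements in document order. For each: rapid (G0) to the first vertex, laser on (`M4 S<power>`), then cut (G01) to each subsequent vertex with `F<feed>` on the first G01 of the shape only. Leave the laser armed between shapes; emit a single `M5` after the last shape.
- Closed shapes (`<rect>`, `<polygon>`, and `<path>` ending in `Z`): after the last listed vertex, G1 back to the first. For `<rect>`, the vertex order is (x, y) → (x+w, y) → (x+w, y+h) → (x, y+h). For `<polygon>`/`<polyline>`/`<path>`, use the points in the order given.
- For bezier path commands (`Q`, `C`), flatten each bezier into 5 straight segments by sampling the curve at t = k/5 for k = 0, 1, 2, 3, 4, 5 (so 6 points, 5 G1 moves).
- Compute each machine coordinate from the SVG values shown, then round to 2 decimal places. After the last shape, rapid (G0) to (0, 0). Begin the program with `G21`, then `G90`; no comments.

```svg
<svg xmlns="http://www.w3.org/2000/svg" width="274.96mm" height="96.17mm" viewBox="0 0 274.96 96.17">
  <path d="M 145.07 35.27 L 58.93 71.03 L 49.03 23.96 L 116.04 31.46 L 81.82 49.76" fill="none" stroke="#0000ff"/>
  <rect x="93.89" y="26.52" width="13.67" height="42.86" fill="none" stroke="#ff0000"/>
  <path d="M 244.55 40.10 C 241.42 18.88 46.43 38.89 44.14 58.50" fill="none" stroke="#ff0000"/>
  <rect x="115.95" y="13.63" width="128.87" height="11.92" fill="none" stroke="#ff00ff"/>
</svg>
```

Since the viewBox matches the mm dimensions, user units are millimetres directly. The only transform is the Y-flip y_m = 96.17 − y_svg.

Shape 1 is a open polyline drawn with `<path>`. Its stroke #0000ff means engrave at S247, F3765. After flipping Y the toolpath is (145.07,60.90) → (58.93,25.14) → (49.03,72.21) → (116.04,64.71) → (81.82,46.41).

Shape 2 is a rectangle drawn with `<rect>`. Its stroke #ff0000 means score at S636, F1467. After flipping Y the toolpath is (93.89,69.65) → (107.56,69.65) → (107.56,26.79) → (93.89,26.79) → (93.89,69.65), returning to the start.

Shape 3 is a cubic bezier drawn with `<path>`. Its stroke #ff0000 means score at S636, F1467. After flipping Y the toolpath is (244.55,56.07) → (222.73,64.19) → (173.31,64.41) → (114.77,58.73) → (65.56,49.15) → (44.14,37.67).

Shape 4 is a rectangle drawn with `<rect>`. Its stroke #ff00ff means cut at S940, F1418. After flipping Y the toolpath is (115.95,82.54) → (244.82,82.54) → (244.82,70.62) → (115.95,70.62) → (115.95,82.54), returning to the start.

G21
G90
G0 X145.07 Y60.90
M4 S247
G01 X58.93 Y25.14 F3765
G01 X49.03 Y72.21
G01 X116.04 Y64.71
G01 X81.82 Y46.41
G0 X93.89 Y69.65
M4 S636
G01 X107.56 Y69.65 F1467
G01 X107.56 Y26.79
G01 X93.89 Y26.79
G01 X93.89 Y69.65
G0 X244.55 Y56.07
M4 S636
G01 X222.73 Y64.19 F1467
G01 X173.31 Y64.41
G01 X114.77 Y58.73
G01 X65.56 Y49.15
G01 X44.14 Y37.67
G0 X115.95 Y82.54
M4 S940
G01 X244.82 Y82.54 F1418
G01 X244.82 Y70.62
G01 X115.95 Y70.62
G01 X115.95 Y82.54
M5
G0 X0.00 Y0.00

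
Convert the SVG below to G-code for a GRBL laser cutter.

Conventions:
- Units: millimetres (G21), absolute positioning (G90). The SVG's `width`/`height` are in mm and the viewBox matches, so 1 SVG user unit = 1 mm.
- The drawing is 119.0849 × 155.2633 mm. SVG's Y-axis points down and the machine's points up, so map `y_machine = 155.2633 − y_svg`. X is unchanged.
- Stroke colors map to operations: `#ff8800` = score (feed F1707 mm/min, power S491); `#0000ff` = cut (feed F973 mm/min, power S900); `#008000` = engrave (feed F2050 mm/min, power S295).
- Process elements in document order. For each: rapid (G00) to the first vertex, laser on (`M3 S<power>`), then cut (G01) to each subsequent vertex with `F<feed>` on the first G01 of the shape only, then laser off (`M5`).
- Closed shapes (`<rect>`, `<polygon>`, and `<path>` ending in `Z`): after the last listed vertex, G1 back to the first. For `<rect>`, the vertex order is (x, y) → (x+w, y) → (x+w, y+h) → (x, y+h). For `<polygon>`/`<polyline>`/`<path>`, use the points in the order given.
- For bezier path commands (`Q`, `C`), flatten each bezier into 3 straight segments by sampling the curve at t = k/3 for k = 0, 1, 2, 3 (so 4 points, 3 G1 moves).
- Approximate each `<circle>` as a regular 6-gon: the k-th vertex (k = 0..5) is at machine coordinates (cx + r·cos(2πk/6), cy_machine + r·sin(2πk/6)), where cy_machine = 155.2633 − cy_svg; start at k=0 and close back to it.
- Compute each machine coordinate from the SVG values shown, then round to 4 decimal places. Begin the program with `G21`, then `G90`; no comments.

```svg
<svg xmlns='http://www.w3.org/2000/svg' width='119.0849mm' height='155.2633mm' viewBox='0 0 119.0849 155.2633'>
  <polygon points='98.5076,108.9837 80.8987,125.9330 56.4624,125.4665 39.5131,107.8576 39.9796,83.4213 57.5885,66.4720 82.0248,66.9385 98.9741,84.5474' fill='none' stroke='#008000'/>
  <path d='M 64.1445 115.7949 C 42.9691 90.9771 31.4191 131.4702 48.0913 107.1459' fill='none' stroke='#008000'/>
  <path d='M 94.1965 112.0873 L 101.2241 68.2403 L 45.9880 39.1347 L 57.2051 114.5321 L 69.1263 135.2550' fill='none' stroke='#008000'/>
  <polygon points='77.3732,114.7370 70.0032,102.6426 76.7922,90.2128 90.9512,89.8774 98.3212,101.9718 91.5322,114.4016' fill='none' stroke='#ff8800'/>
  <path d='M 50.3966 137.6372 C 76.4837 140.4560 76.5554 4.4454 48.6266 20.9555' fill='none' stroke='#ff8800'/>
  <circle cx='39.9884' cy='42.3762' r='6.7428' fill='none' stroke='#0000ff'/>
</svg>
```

viewBox `0 0 119.0849 155.2633` with mm width/height → 1 unit = 1 mm. Flip: y_m = 155.2633 − y_svg.

**Shape 1** — `<polygon>` regular polygon, stroke `#008000` → engrave (S295, F2050). Machine vertices: (98.5076,46.2796) → (80.8987,29.3303) → (56.4624,29.7968) → (39.5131,47.4057) → (39.9796,71.8420) → (57.5885,88.7913) → (82.0248,88.3248) → (98.9741,70.7159) → (98.5076,46.2796). Closed: final G1 returns to the first vertex.

**Shape 2** — `<path>` cubic bezier, stroke `#008000` → engrave (S295, F2050). Control points (SVG): P0=(64.1445,115.7949), P1=(42.9691,90.9771), P2=(31.4191,131.4702), P3=(48.0913,107.1459); sampled at t=k/3. Machine vertices: (64.1445,39.4684) → (46.8663,47.3355) → (40.1377,40.5793) → (48.0913,48.1174). Open path.

**Shape 3** — `<path>` open polyline, stroke `#008000` → engrave (S295, F2050). Machine vertices: (94.1965,43.1760) → (101.2241,87.0230) → (45.9880,116.1286) → (57.2051,40.7312) → (69.1263,20.0083). Open path.

**Shape 4** — `<polygon>` regular polygon, stroke `#ff8800` → score (S491, F1707). Machine vertices: (77.3732,40.5263) → (70.0032,52.6207) → (76.7922,65.0505) → (90.9512,65.3859) → (98.3212,53.2915) → (91.5322,40.8617) → (77.3732,40.5263). Closed: final G1 returns to the first vertex.

**Shape 5** — `<path>` cubic bezier, stroke `#ff8800` → score (S491, F1707). Control points (SVG): P0=(50.3966,137.6372), P1=(76.4837,140.4560), P2=(76.5554,4.4454), P3=(48.6266,20.9555); sampled at t=k/3. Machine vertices: (50.3966,17.6261) → (67.7384,50.2930) → (67.2954,110.7684) → (48.6266,134.3078). Open path.

**Shape 6** — `<circle>` circle, stroke `#0000ff` → cut (S900, F973). Machine vertices: (46.7312,112.8871) → (43.3598,118.7265) → (36.6170,118.7265) → (33.2456,112.8871) → (36.6170,107.0477) → (43.3598,107.0477) → (46.7312,112.8871). Closed: final G1 returns to the first vertex.

G21
G90
G00 X98.5076 Y46.2796
M3 S295
G01 X80.8987 Y29.3303 F2050
G01 X56.4624 Y29.7968
G01 X39.5131 Y47.4057
G01 X39.9796 Y71.8420
G01 X57.5885 Y88.7913
G01 X82.0248 Y88.3248
G01 X98.9741 Y70.7159
G01 X98.5076 Y46.2796
M5
G00 X64.1445 Y39.4684
M3 S295
G01 X46.8663 Y47.3355 F2050
G01 X40.1377 Y40.5793
G01 X48.0913 Y48.1174
M5
G00 X94.1965 Y43.1760
M3 S295
G01 X101.2241 Y87.0230 F2050
G01 X45.9880 Y116.1286
G01 X57.2051 Y40.7312
G01 X69.1263 Y20.0083
M5
G00 X77.3732 Y40.5263
M3 S491
G01 X70.0032 Y52.6207 F1707
G01 X76.7922 Y65.0505
G01 X90.9512 Y65.3859
G01 X98.3212 Y53.2915
G01 X91.5322 Y40.8617
G01 X77.3732 Y40.5263
M5
G00 X50.3966 Y17.6261
M3 S491
G01 X67.7384 Y50.2930 F1707
G01 X67.2954 Y110.7684
G01 X48.6266 Y134.3078
M5
G00 X46.7312 Y112.8871
M3 S900
G01 X43.3598 Y118.7265 F973
G01 X36.6170 Y118.7265
G01 X33.2456 Y112.8871
G01 X36.6170 Y107.0477
G01 X43.3598 Y107.0477
G01 X46.7312 Y112.8871
M5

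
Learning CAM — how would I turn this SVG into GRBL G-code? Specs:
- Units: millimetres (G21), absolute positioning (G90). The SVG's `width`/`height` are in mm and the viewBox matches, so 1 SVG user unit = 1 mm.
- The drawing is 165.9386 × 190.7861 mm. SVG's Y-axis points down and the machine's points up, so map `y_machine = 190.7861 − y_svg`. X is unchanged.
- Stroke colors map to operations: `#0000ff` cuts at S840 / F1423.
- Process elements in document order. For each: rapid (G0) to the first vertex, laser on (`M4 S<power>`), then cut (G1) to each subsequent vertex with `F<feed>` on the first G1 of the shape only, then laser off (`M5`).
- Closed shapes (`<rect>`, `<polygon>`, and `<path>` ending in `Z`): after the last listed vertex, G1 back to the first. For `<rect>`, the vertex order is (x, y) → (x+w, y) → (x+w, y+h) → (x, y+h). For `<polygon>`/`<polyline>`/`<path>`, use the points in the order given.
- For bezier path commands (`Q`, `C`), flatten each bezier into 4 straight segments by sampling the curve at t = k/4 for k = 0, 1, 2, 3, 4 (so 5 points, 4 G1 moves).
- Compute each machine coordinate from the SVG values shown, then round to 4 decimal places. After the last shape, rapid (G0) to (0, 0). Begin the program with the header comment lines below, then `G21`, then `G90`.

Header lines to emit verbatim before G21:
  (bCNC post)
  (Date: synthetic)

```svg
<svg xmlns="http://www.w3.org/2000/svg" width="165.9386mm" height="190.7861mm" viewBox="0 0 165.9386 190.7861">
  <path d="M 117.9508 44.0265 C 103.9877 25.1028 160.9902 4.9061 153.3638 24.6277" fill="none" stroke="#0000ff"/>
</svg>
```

Since the viewBox matches the mm dimensions, user units are millimetres directly. The only transform is the Y-flip y_m = 190.7861 − y_svg.

Shape 1 is a cubic bezier drawn with `<path>`. Its stroke #0000ff means cut at S840, F1423. After flipping Y the toolpath is (117.9508,146.7596) → (118.6659,160.5474) → (133.2810,170.9510) → (149.0843,174.1085) → (153.3638,166.1584).

(bCNC post)
(Date: synthetic)
G21
G90
G0 X117.9508 Y146.7596
M4 S840
G1 X118.6659 Y160.5474 F1423
G1 X133.2810 Y170.9510
G1 X149.0843 Y174.1085
G1 X153.3638 Y166.1584
M5
G0 X0.0000 Y0.0000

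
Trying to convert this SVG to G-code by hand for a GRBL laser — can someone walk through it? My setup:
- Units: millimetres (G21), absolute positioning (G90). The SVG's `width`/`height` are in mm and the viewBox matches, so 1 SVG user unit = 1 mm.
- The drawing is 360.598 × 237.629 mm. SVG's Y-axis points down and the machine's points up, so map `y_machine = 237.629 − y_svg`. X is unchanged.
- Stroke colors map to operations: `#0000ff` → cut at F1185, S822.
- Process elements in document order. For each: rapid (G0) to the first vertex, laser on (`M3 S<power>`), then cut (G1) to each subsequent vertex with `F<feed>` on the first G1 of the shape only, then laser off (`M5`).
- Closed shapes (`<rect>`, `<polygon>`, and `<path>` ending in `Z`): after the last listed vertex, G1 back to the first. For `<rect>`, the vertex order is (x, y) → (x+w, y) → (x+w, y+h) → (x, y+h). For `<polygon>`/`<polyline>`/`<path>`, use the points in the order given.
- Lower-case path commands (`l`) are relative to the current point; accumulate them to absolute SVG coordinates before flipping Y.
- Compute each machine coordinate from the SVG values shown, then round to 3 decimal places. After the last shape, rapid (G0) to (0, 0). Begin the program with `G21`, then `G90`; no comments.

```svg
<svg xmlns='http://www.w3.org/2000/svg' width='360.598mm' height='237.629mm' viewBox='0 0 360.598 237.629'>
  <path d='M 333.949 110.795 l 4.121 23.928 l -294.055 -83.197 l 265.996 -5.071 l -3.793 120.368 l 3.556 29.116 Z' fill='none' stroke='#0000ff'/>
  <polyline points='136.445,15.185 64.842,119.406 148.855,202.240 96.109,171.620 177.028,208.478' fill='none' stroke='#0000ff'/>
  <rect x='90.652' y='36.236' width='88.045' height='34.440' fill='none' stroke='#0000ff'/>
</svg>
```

G21
G90
G0 X333.949 Y126.834
M3 S822
G1 X338.070 Y102.906 F1185
G1 X44.015 Y186.103
G1 X310.011 Y191.174
G1 X306.218 Y70.806
G1 X309.774 Y41.690
G1 X333.949 Y126.834
M5
G0 X136.445 Y222.444
M3 S822
G1 X64.842 Y118.223 F1185
G1 X148.855 Y35.389
G1 X96.109 Y66.009
G1 X177.028 Y29.151
M5
G0 X90.652 Y201.393
M3 S822
G1 X178.697 Y201.393 F1185
G1 X178.697 Y166.953
G1 X90.652 Y166.953
G1 X90.652 Y201.393
M5
G0 X0.000 Y0.000

Since the viewBox matches the mm dimensions, user units are millimetres directly. The only transform is the Y-flip y_m = 237.629 − y_svg.

Shape 1 is a closed polygon drawn with `<path>`. Its stroke #0000ff means cut at S822, F1185. After flipping Y the toolpath is (333.949,126.834) → (338.070,102.906) → (44.015,186.103) → (310.011,191.174) → (306.218,70.806) → (309.774,41.690) → (333.949,126.834), returning to the start.

Shape 2 is a open polyline drawn with `<polyline>`. Its stroke #0000ff means cut at S822, F1185. After flipping Y the toolpath is (136.445,222.444) → (64.842,118.223) → (148.855,35.389) → (96.109,66.009) → (177.028,29.151).

Shape 3 is a rectangle drawn with `<rect>`. Its stroke #0000ff means cut at S822, F1185. After flipping Y the toolpath is (90.652,201.393) → (178.697,201.393) → (178.697,166.953) → (90.652,166.953) → (90.652,201.393), returning to the start.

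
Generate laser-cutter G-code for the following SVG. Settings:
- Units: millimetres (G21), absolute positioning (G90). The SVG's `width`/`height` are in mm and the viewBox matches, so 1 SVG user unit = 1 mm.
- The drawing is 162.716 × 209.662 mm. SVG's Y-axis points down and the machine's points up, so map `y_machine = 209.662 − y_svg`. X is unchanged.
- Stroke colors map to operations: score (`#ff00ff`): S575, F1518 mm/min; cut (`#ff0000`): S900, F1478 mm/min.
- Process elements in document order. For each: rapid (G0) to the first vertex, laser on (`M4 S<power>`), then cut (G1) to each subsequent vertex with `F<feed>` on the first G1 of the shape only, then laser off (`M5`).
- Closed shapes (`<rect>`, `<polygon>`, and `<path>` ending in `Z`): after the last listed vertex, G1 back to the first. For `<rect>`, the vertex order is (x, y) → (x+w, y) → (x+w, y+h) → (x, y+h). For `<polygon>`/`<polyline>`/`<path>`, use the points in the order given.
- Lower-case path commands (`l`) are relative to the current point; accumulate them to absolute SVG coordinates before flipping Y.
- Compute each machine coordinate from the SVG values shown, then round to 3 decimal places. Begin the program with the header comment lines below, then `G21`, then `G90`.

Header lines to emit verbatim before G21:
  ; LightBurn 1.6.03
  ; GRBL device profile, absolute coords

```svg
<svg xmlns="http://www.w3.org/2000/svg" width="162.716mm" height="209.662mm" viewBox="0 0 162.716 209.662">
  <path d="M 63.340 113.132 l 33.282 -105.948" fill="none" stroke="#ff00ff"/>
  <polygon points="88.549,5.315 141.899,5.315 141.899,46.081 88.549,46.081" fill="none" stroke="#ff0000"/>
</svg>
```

1 u = 1 mm; y_m = 209.662 − y.

[1] `<path>` line segment, #ff00ff→score S575 F1518: (63.340,96.530) → (96.622,202.478)

[2] `<polygon>` rectangle, #ff0000→cut S900 F1478: (88.549,204.347) → (141.899,204.347) → (141.899,163.581) → (88.549,163.581) → (88.549,204.347) (closed)

; LightBurn 1.6.03
; GRBL device profile, absolute coords
G21
G90
G0 X63.340 Y96.530
M4 S575
G1 X96.622 Y202.478 F1518
M5
G0 X88.549 Y204.347
M4 S900
G1 X141.899 Y204.347 F1478
G1 X141.899 Y163.581
G1 X88.549 Y163.581
G1 X88.549 Y204.347
M5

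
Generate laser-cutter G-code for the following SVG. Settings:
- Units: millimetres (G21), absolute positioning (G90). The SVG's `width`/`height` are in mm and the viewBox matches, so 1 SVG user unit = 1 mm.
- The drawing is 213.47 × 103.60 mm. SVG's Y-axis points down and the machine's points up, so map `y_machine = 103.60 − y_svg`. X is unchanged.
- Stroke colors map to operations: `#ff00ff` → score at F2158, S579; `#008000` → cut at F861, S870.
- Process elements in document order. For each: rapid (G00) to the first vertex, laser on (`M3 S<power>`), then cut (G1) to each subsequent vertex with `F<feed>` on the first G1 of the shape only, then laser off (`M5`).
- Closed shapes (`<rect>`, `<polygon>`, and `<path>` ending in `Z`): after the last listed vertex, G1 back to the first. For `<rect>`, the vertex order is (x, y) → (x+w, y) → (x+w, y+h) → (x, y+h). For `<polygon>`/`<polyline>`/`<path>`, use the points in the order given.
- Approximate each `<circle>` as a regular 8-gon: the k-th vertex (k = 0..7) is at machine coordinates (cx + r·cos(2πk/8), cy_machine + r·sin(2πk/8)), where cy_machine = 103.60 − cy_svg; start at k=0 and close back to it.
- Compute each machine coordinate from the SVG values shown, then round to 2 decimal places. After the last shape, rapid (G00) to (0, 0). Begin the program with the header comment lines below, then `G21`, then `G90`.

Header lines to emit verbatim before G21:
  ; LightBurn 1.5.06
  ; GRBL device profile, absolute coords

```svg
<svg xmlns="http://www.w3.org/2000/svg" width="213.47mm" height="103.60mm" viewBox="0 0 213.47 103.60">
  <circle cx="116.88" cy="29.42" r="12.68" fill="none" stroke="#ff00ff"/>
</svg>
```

viewBox `0 0 213.47 103.60` with mm width/height → 1 unit = 1 mm. Flip: y_m = 103.60 − y_svg.

**Shape 1** — `<circle>` circle, stroke `#ff00ff` → score (S579, F2158). Machine vertices: (129.56,74.18) → (125.85,83.15) → (116.88,86.86) → (107.91,83.15) → (104.20,74.18) → (107.91,65.21) → (116.88,61.50) → (125.85,65.21) → (129.56,74.18). Closed: final G1 returns to the first vertex.

; LightBurn 1.5.06
; GRBL device profile, absolute coords
G21
G90
G00 X129.56 Y74.18
M3 S579
G1 X125.85 Y83.15 F2158
G1 X116.88 Y86.86
G1 X107.91 Y83.15
G1 X104.20 Y74.18
G1 X107.91 Y65.21
G1 X116.88 Y61.50
G1 X125.85 Y65.21
G1 X129.56 Y74.18
M5
G00 X0.00 Y0.00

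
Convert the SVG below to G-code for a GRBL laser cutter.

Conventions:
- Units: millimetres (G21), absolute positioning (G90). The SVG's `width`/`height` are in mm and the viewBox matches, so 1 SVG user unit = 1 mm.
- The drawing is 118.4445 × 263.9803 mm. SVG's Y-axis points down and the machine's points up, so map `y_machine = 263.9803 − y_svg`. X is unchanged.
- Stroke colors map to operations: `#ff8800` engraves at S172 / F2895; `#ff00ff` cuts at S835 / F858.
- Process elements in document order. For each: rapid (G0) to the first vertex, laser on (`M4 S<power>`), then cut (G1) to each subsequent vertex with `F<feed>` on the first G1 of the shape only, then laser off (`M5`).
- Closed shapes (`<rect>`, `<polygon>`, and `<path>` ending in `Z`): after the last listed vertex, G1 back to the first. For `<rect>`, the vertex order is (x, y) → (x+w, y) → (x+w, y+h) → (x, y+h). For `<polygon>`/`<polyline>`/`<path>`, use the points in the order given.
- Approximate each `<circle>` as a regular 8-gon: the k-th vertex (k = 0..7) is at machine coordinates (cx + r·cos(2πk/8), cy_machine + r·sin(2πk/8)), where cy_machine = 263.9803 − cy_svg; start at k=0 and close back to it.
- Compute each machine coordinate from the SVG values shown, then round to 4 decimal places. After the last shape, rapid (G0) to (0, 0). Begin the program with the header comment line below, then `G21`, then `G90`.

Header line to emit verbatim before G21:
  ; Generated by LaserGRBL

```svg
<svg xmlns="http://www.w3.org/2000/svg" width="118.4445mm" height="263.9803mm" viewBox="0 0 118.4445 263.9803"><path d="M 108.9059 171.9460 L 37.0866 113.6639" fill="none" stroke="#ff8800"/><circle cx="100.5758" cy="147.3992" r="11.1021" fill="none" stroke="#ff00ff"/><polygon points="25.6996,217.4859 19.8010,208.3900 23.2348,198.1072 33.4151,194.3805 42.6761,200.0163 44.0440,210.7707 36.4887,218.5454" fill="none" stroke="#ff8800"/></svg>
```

; Generated by LaserGRBL
G21
G90
G0 X108.9059 Y92.0343
M4 S172
G1 X37.0866 Y150.3164 F2895
M5
G0 X111.6779 Y116.5811
M4 S835
G1 X108.4262 Y124.4315 F858
G1 X100.5758 Y127.6832
G1 X92.7254 Y124.4315
G1 X89.4737 Y116.5811
G1 X92.7254 Y108.7307
G1 X100.5758 Y105.4790
G1 X108.4262 Y108.7307
G1 X111.6779 Y116.5811
M5
G0 X25.6996 Y46.4944
M4 S172
G1 X19.8010 Y55.5903 F2895
G1 X23.2348 Y65.8731
G1 X33.4151 Y69.5998
G1 X42.6761 Y63.9640
G1 X44.0440 Y53.2096
G1 X36.4887 Y45.4349
G1 X25.6996 Y46.4944
M5
G0 X0.0000 Y0.0000

viewBox `0 0 118.4445 263.9803` with mm width/height → 1 unit = 1 mm. Flip: y_m = 263.9803 − y_svg.

**Shape 1** — `<path>` line segment, stroke `#ff8800` → engrave (S172, F2895). Machine vertices: (108.9059,92.0343) → (37.0866,150.3164). Open path.

**Shape 2** — `<circle>` circle, stroke `#ff00ff` → cut (S835, F858). Machine vertices: (111.6779,116.5811) → (108.4262,124.4315) → (100.5758,127.6832) → (92.7254,124.4315) → (89.4737,116.5811) → (92.7254,108.7307) → (100.5758,105.4790) → (108.4262,108.7307) → (111.6779,116.5811). Closed: final G1 returns to the first vertex.

**Shape 3** — `<polygon>` regular polygon, stroke `#ff8800` → engrave (S172, F2895). Machine vertices: (25.6996,46.4944) → (19.8010,55.5903) → (23.2348,65.8731) → (33.4151,69.5998) → (42.6761,63.9640) → (44.0440,53.2096) → (36.4887,45.4349) → (25.6996,46.4944). Closed: final G1 returns to the first vertex.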